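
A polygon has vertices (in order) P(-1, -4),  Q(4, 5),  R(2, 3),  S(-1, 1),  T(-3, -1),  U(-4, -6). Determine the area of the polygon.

23

Apply Gauss's area formula: 2A = Σ (x_i·y_{i+1} − x_{i+1}·y_i), indices taken mod 6.
Cross-terms: 11, 2, 5, 4, 14, 10  ⇒  Σ = 46
Area = |Σ|/2 = 23.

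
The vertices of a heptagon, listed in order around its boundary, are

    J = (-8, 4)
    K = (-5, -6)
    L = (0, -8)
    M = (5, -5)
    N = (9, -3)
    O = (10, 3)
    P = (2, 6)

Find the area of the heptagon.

172.5

Apply the surveyor's formula: 2A = Σ (x_i·y_{i+1} − x_{i+1}·y_i), indices taken mod 7.
J→K: (-8)(-6) − (-5)(4) = 68
K→L: (-5)(-8) − (0)(-6) = 40
L→M: (0)(-5) − (5)(-8) = 40
M→N: (5)(-3) − (9)(-5) = 30
N→O: (9)(3) − (10)(-3) = 57
O→P: (10)(6) − (2)(3) = 54
P→J: (2)(4) − (-8)(6) = 56
Σ = 345
Area = |Σ|/2 = 172.5.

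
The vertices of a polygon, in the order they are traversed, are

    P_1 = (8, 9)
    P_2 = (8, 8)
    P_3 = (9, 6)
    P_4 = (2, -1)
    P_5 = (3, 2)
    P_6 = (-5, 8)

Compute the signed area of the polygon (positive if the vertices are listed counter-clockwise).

-60.5

Cross-terms: -8, -24, -21, 7, 34, -109  ⇒  Σ = -121
Signed area = Σ/2 = -60.5 (negative ⇒ clockwise traversal).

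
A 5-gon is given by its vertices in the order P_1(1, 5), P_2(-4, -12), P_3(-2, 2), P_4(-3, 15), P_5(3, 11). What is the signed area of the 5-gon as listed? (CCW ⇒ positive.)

-61

Cross-terms: 8, -32, -24, -78, 4  ⇒  Σ = -122
Signed area = Σ/2 = -61 (negative ⇒ clockwise traversal).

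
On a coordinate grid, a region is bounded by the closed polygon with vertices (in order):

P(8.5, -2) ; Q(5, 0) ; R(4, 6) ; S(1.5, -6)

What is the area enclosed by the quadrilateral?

Σ = (10) + (30) + (-33) + (48) = 55
Area = |Σ|/2 = 27.5.

27.5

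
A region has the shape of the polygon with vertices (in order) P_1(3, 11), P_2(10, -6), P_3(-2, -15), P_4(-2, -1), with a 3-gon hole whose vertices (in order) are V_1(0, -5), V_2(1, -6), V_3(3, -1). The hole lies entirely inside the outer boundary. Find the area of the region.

165

Outer boundary:
Σ = (-128) + (-162) + (-28) + (-19) = -337
Area = |Σ|/2 = 168.5.
Hole:
Apply the surveyor's formula: 2A = Σ (x_i·y_{i+1} − x_{i+1}·y_i), indices taken mod 3.
Cross-terms: 5, 17, -15  ⇒  Σ = 7
Area = |Σ|/2 = 3.5.
Net area = 168.5 − 3.5 = 165.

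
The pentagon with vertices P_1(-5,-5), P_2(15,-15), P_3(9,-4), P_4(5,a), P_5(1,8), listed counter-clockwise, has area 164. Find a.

1

Write out the shoelace sum; only the two edges meeting at P_4 involve a:
2·Area = [(9·a − 5·(-4)) + (5·8 − 1·a)] + 260
       = 8·a + 320 = 328
⇒ a = 1.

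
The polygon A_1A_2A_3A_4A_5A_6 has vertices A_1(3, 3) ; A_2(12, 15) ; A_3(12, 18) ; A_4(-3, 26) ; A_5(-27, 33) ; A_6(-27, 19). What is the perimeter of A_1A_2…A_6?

108

|A_1A_2| = √((9)² + (12)²) = √225 = 15
|A_2A_3| = √((0)² + (3)²) = √9 = 3
|A_3A_4| = √((-15)² + (8)²) = √289 = 17
|A_4A_5| = √((-24)² + (7)²) = √625 = 25
|A_5A_6| = √((0)² + (-14)²) = √196 = 14
|A_6A_1| = √((30)² + (-16)²) = √1156 = 34
Perimeter = 15 + 3 + 17 + 25 + 14 + 34 = 108.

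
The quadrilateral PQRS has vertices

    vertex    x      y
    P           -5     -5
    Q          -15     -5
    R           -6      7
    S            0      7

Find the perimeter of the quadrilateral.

|PQ| = √((-10)² + (0)²) = √100 = 10
|QR| = √((9)² + (12)²) = √225 = 15
|RS| = √((6)² + (0)²) = √36 = 6
|SP| = √((-5)² + (-12)²) = √169 = 13
Perimeter = 10 + 15 + 6 + 13 = 44.

44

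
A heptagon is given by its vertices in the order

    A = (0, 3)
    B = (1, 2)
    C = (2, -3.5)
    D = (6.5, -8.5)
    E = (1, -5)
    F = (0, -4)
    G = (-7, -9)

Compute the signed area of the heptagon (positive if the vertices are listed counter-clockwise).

-40.875

Apply the shoelace (surveyor's) formula: 2A = Σ (x_i·y_{i+1} − x_{i+1}·y_i), indices taken mod 7.
Cross-terms: -3, -7.5, 5.75, -24, -4, -28, -21  ⇒  Σ = -81.75
Signed area = Σ/2 = -40.875 (negative ⇒ clockwise traversal).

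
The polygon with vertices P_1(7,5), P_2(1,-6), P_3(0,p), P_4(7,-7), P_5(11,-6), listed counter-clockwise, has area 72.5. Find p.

-10

Write out the shoelace sum; only the two edges meeting at P_3 involve p:
2·Area = [(1·p − 0·(-6)) + (0·(-7) − 7·p)] + 85
       = -6·p + 85 = 145
⇒ p = -10.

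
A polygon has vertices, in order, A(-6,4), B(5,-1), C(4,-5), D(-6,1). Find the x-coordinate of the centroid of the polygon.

-31/79

Apply the shoelace (surveyor's) formula. First the cross-terms c_i = x_i·y_{i+1} − x_{i+1}·y_i:
  -14, -21, -26, -18  ⇒  2A = -79, A = -39.5.
Then Σ (x_i + x_{i+1})·c_i = 93, so x̄ = 93 / (6·(-39.5)) = -31/79.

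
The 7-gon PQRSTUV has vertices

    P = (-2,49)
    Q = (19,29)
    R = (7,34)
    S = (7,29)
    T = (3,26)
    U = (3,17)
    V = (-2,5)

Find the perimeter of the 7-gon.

118

|PQ| = √((21)² + (-20)²) = √841 = 29
|QR| = √((-12)² + (5)²) = √169 = 13
|RS| = √((0)² + (-5)²) = √25 = 5
|ST| = √((-4)² + (-3)²) = √25 = 5
|TU| = √((0)² + (-9)²) = √81 = 9
|UV| = √((-5)² + (-12)²) = √169 = 13
|VP| = √((0)² + (44)²) = √1936 = 44
Perimeter = 29 + 13 + 5 + 5 + 9 + 13 + 44 = 118.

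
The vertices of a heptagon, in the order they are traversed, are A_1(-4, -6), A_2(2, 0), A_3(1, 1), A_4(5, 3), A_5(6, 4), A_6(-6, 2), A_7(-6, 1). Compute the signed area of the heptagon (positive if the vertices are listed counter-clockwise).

48

Cross-terms: 12, 2, -2, 2, 36, 6, 40  ⇒  Σ = 96
Signed area = Σ/2 = 48 (positive ⇒ counter-clockwise traversal).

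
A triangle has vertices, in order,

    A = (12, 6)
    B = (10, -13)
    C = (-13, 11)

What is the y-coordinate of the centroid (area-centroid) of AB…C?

Apply the shoelace (surveyor's) formula. First the cross-terms c_i = x_i·y_{i+1} − x_{i+1}·y_i:
  -216, -59, -210  ⇒  2A = -485, A = -242.5.
Then Σ (y_i + y_{i+1})·c_i = -1940, so ȳ = -1940 / (6·(-242.5)) = 4/3.

4/3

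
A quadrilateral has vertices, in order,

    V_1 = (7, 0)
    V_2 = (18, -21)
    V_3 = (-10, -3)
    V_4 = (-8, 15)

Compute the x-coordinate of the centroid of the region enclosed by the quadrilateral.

85/69

Apply the shoelace (surveyor's) formula. First the cross-terms c_i = x_i·y_{i+1} − x_{i+1}·y_i:
  -147, -264, -174, -105  ⇒  2A = -690, A = -345.
Then Σ (x_i + x_{i+1})·c_i = -2550, so x̄ = -2550 / (6·(-345)) = 85/69.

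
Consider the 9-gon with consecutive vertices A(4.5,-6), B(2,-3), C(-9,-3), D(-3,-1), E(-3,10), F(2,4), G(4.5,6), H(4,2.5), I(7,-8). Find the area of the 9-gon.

Apply the shoelace formula: 2A = Σ (x_i·y_{i+1} − x_{i+1}·y_i), indices taken mod 9.
A→B: (4.5)(-3) − (2)(-6) = -1.5
B→C: (2)(-3) − (-9)(-3) = -33
C→D: (-9)(-1) − (-3)(-3) = 0
D→E: (-3)(10) − (-3)(-1) = -33
E→F: (-3)(4) − (2)(10) = -32
F→G: (2)(6) − (4.5)(4) = -6
G→H: (4.5)(2.5) − (4)(6) = -12.75
H→I: (4)(-8) − (7)(2.5) = -49.5
I→A: (7)(-6) − (4.5)(-8) = -6
Σ = -173.75
Area = |Σ|/2 = 86.875.

86.875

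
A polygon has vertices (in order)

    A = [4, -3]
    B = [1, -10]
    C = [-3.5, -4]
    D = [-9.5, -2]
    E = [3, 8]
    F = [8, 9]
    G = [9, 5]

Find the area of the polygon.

151

Apply Gauss's area formula: 2A = Σ (x_i·y_{i+1} − x_{i+1}·y_i), indices taken mod 7.
Σ = (-37) + (-39) + (-31) + (-70) + (-37) + (-41) + (-47) = -302
Area = |Σ|/2 = 151.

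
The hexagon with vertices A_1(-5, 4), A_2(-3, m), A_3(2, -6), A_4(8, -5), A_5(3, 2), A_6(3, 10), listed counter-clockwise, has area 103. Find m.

-3

Write out the shoelace sum; only the two edges meeting at A_2 involve m:
2·Area = [((-5)·m − (-3)·4) + ((-3)·(-6) − 2·m)] + 155
       = -7·m + 185 = 206
⇒ m = -3.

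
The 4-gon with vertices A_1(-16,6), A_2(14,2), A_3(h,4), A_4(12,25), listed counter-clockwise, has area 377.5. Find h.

17

The doubled signed area Σ (x_i y_{i+1} − x_{i+1} y_i) is linear in h.
With h=0 it equals 364; the coefficient of h is 23 (from the two edges through A_3).
So 23·h + 364 = 2·377.5 = 755 ⇒ h = 17.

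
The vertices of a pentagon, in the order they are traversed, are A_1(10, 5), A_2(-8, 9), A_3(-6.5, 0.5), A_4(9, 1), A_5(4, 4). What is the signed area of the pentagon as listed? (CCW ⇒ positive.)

92.75

Apply Gauss's area formula: 2A = Σ (x_i·y_{i+1} − x_{i+1}·y_i), indices taken mod 5.
A_1→A_2: (10)(9) − (-8)(5) = 130
A_2→A_3: (-8)(0.5) − (-6.5)(9) = 54.5
A_3→A_4: (-6.5)(1) − (9)(0.5) = -11
A_4→A_5: (9)(4) − (4)(1) = 32
A_5→A_1: (4)(5) − (10)(4) = -20
Σ = 185.5
Signed area = Σ/2 = 92.75 (positive ⇒ counter-clockwise traversal).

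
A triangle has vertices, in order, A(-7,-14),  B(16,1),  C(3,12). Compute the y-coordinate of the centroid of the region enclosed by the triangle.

Apply the surveyor's formula. First the cross-terms c_i = x_i·y_{i+1} − x_{i+1}·y_i:
  217, 189, 42  ⇒  2A = 448, A = 224.
Then Σ (y_i + y_{i+1})·c_i = -448, so ȳ = -448 / (6·224) = -1/3.

-1/3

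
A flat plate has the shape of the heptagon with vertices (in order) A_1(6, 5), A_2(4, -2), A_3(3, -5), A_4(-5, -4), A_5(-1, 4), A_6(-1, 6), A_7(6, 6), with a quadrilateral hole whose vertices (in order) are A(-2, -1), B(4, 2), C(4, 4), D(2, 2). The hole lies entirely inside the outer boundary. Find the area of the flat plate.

Outer boundary:
Σ = (-32) + (-14) + (-37) + (-24) + (-2) + (-42) + (-6) = -157
Area = |Σ|/2 = 78.5.
Hole:
Apply the surveyor's formula: 2A = Σ (x_i·y_{i+1} − x_{i+1}·y_i), indices taken mod 4.
Cross-terms: 0, 8, 0, 2  ⇒  Σ = 10
Area = |Σ|/2 = 5.
Net area = 78.5 − 5 = 73.5.

73.5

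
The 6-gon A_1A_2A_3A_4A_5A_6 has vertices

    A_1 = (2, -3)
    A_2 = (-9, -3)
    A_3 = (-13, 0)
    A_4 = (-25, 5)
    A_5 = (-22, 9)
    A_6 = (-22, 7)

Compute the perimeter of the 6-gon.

62

|A_1A_2| = √((-11)² + (0)²) = √121 = 11
|A_2A_3| = √((-4)² + (3)²) = √25 = 5
|A_3A_4| = √((-12)² + (5)²) = √169 = 13
|A_4A_5| = √((3)² + (4)²) = √25 = 5
|A_5A_6| = √((0)² + (-2)²) = √4 = 2
|A_6A_1| = √((24)² + (-10)²) = √676 = 26
Perimeter = 11 + 5 + 13 + 5 + 2 + 26 = 62.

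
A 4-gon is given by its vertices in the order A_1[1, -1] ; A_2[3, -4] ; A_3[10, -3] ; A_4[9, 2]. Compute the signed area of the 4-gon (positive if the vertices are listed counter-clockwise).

33

Apply Gauss's area formula: 2A = Σ (x_i·y_{i+1} − x_{i+1}·y_i), indices taken mod 4.
Σ = (-1) + (31) + (47) + (-11) = 66
Signed area = Σ/2 = 33 (positive ⇒ counter-clockwise traversal).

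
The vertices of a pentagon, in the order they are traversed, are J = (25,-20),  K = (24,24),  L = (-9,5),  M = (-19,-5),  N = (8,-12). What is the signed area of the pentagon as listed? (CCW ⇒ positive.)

Σ = (1080) + (336) + (140) + (268) + (140) = 1964
Signed area = Σ/2 = 982 (positive ⇒ counter-clockwise traversal).

982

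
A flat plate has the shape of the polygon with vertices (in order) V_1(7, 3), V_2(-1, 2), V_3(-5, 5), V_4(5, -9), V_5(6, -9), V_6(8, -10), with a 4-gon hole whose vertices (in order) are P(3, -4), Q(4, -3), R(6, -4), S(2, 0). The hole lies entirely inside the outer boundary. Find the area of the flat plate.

74

Outer boundary:
Σ = (17) + (5) + (20) + (9) + (12) + (94) = 157
Area = |Σ|/2 = 78.5.
Hole:
Apply the surveyor's formula: 2A = Σ (x_i·y_{i+1} − x_{i+1}·y_i), indices taken mod 4.
Σ = (7) + (2) + (8) + (-8) = 9
Area = |Σ|/2 = 4.5.
Net area = 78.5 − 4.5 = 74.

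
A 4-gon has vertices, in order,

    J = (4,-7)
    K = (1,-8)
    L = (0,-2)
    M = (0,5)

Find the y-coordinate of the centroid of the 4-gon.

Apply the shoelace (surveyor's) formula. First the cross-terms c_i = x_i·y_{i+1} − x_{i+1}·y_i:
  -25, -2, 0, -20  ⇒  2A = -47, A = -23.5.
Then Σ (y_i + y_{i+1})·c_i = 435, so ȳ = 435 / (6·(-23.5)) = -145/47.

-145/47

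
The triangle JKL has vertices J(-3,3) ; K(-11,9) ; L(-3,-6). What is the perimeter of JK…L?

|JK| = √((-8)² + (6)²) = √100 = 10
|KL| = √((8)² + (-15)²) = √289 = 17
|LJ| = √((0)² + (9)²) = √81 = 9
Perimeter = 10 + 17 + 9 = 36.

36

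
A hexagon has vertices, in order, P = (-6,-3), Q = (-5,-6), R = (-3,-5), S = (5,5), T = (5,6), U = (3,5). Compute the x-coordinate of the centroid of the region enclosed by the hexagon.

-224/213

Apply the shoelace formula. First the cross-terms c_i = x_i·y_{i+1} − x_{i+1}·y_i:
  21, 7, 10, 5, 7, 21  ⇒  2A = 71, A = 35.5.
Then Σ (x_i + x_{i+1})·c_i = -224, so x̄ = -224 / (6·35.5) = -224/213.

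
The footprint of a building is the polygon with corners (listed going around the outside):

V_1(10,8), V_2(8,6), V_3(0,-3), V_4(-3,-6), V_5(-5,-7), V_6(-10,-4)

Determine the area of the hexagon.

68

Apply the shoelace formula: 2A = Σ (x_i·y_{i+1} − x_{i+1}·y_i), indices taken mod 6.
Σ = (-4) + (-24) + (-9) + (-9) + (-50) + (-40) = -136
Area = |Σ|/2 = 68.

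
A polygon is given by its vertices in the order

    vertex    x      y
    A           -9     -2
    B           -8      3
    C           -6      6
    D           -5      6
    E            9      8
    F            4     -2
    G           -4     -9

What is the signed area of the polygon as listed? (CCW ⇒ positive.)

Cross-terms: -43, -30, -6, -94, -50, -44, -73  ⇒  Σ = -340
Signed area = Σ/2 = -170 (negative ⇒ clockwise traversal).

-170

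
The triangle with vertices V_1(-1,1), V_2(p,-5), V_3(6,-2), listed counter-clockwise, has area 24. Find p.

-3

Write out the shoelace sum; only the two edges meeting at V_2 involve p:
2·Area = [((-1)·(-5) − p·1) + (p·(-2) − 6·(-5))] + 4
       = -3·p + 39 = 48
⇒ p = -3.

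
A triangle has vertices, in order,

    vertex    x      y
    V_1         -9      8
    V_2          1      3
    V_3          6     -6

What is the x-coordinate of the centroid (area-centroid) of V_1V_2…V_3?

-2/3

Apply the shoelace formula. First the cross-terms c_i = x_i·y_{i+1} − x_{i+1}·y_i:
  -35, -24, -6  ⇒  2A = -65, A = -32.5.
Then Σ (x_i + x_{i+1})·c_i = 130, so x̄ = 130 / (6·(-32.5)) = -2/3.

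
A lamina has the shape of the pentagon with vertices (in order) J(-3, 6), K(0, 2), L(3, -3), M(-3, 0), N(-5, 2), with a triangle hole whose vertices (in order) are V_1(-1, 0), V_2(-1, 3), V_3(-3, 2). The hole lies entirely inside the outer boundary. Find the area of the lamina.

Outer boundary:
Apply the shoelace (surveyor's) formula: 2A = Σ (x_i·y_{i+1} − x_{i+1}·y_i), indices taken mod 5.
Cross-terms: -6, -6, -9, -6, -24  ⇒  Σ = -51
Area = |Σ|/2 = 25.5.
Hole:
Cross-terms: -3, 7, 2  ⇒  Σ = 6
Area = |Σ|/2 = 3.
Net area = 25.5 − 3 = 22.5.

22.5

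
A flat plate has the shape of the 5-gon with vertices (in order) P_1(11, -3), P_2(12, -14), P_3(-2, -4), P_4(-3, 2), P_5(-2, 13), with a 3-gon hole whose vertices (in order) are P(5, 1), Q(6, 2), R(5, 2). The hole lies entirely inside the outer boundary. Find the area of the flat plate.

190.5

Outer boundary:
Apply the shoelace formula: 2A = Σ (x_i·y_{i+1} − x_{i+1}·y_i), indices taken mod 5.
Cross-terms: -118, -76, -16, -35, -137  ⇒  Σ = -382
Area = |Σ|/2 = 191.
Hole:
Apply the shoelace (surveyor's) formula: 2A = Σ (x_i·y_{i+1} − x_{i+1}·y_i), indices taken mod 3.
Cross-terms: 4, 2, -5  ⇒  Σ = 1
Area = |Σ|/2 = 0.5.
Net area = 191 − 0.5 = 190.5.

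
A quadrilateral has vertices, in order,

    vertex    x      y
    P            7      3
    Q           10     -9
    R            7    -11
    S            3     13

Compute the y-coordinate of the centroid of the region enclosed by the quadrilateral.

Apply the shoelace formula. First the cross-terms c_i = x_i·y_{i+1} − x_{i+1}·y_i:
  -93, -47, 124, -82  ⇒  2A = -98, A = -49.
Then Σ (y_i + y_{i+1})·c_i = 434, so ȳ = 434 / (6·(-49)) = -31/21.

-31/21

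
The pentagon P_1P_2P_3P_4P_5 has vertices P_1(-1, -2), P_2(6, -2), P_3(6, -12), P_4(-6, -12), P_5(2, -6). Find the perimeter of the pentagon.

44

|P_1P_2| = √((7)² + (0)²) = √49 = 7
|P_2P_3| = √((0)² + (-10)²) = √100 = 10
|P_3P_4| = √((-12)² + (0)²) = √144 = 12
|P_4P_5| = √((8)² + (6)²) = √100 = 10
|P_5P_1| = √((-3)² + (4)²) = √25 = 5
Perimeter = 7 + 10 + 12 + 10 + 5 = 44.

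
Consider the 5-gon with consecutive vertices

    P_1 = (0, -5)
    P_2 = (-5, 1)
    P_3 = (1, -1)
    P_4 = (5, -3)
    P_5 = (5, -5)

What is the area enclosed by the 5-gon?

27

Apply the shoelace formula: 2A = Σ (x_i·y_{i+1} − x_{i+1}·y_i), indices taken mod 5.
Cross-terms: -25, 4, 2, -10, -25  ⇒  Σ = -54
Area = |Σ|/2 = 27.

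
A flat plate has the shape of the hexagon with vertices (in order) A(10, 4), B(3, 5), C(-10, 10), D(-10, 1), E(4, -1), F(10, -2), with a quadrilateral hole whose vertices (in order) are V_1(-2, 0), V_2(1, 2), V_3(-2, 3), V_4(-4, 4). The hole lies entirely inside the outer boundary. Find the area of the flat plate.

Outer boundary:
Apply the surveyor's formula: 2A = Σ (x_i·y_{i+1} − x_{i+1}·y_i), indices taken mod 6.
Σ = (38) + (80) + (90) + (6) + (2) + (60) = 276
Area = |Σ|/2 = 138.
Hole:
Apply the surveyor's formula: 2A = Σ (x_i·y_{i+1} − x_{i+1}·y_i), indices taken mod 4.
Σ = (-4) + (7) + (4) + (8) = 15
Area = |Σ|/2 = 7.5.
Net area = 138 − 7.5 = 130.5.

130.5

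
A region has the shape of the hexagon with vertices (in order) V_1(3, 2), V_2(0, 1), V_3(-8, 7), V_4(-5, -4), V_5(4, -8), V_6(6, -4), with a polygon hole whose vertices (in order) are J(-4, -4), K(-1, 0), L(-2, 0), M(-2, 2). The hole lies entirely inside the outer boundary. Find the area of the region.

Outer boundary:
Apply the surveyor's formula: 2A = Σ (x_i·y_{i+1} − x_{i+1}·y_i), indices taken mod 6.
V_1→V_2: (3)(1) − (0)(2) = 3
V_2→V_3: (0)(7) − (-8)(1) = 8
V_3→V_4: (-8)(-4) − (-5)(7) = 67
V_4→V_5: (-5)(-8) − (4)(-4) = 56
V_5→V_6: (4)(-4) − (6)(-8) = 32
V_6→V_1: (6)(2) − (3)(-4) = 24
Σ = 190
Area = |Σ|/2 = 95.
Hole:
J→K: (-4)(0) − (-1)(-4) = -4
K→L: (-1)(0) − (-2)(0) = 0
L→M: (-2)(2) − (-2)(0) = -4
M→J: (-2)(-4) − (-4)(2) = 16
Σ = 8
Area = |Σ|/2 = 4.
Net area = 95 − 4 = 91.

91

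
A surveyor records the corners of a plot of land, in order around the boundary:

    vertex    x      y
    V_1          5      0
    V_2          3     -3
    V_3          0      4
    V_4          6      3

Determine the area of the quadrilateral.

Σ = (-15) + (12) + (-24) + (-15) = -42
Area = |Σ|/2 = 21.

21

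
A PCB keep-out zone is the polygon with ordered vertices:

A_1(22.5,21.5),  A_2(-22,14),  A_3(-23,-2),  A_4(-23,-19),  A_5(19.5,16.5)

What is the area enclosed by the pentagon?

792

Apply the shoelace (surveyor's) formula: 2A = Σ (x_i·y_{i+1} − x_{i+1}·y_i), indices taken mod 5.
Cross-terms: 788, 366, 391, -9, 48  ⇒  Σ = 1584
Area = |Σ|/2 = 792.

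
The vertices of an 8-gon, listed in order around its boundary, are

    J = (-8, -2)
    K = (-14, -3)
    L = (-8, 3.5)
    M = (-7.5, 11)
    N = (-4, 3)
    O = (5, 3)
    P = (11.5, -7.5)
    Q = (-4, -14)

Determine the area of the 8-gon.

Cross-terms: -4, -73, -61.75, 21.5, -27, -72, -191, -104  ⇒  Σ = -511.25
Area = |Σ|/2 = 255.625.

255.625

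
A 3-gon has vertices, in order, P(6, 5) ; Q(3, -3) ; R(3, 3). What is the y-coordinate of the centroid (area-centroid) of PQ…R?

Apply the shoelace (surveyor's) formula. First the cross-terms c_i = x_i·y_{i+1} − x_{i+1}·y_i:
  -33, 18, -3  ⇒  2A = -18, A = -9.
Then Σ (y_i + y_{i+1})·c_i = -90, so ȳ = -90 / (6·(-9)) = 5/3.

5/3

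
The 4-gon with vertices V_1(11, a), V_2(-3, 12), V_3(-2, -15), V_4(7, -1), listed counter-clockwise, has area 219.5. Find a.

12

Write out the shoelace sum; only the two edges meeting at V_1 involve a:
2·Area = [(7·a − 11·(-1)) + (11·12 − (-3)·a)] + 176
       = 10·a + 319 = 439
⇒ a = 12.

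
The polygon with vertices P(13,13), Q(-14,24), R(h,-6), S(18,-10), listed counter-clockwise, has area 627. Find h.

The doubled signed area Σ (x_i y_{i+1} − x_{i+1} y_i) is linear in h.
With h=0 it equals 1050; the coefficient of h is -34 (from the two edges through R).
So -34·h + 1050 = 2·627 = 1254 ⇒ h = -6.

-6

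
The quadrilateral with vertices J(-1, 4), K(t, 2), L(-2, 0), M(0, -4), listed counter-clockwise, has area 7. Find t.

-2

The doubled signed area Σ (x_i y_{i+1} − x_{i+1} y_i) is linear in t.
With t=0 it equals 6; the coefficient of t is -4 (from the two edges through K).
So -4·t + 6 = 2·7 = 14 ⇒ t = -2.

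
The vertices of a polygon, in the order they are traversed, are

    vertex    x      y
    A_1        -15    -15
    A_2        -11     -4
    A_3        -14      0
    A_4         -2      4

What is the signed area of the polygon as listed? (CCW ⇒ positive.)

-63.5

Cross-terms: -105, -56, -56, 90  ⇒  Σ = -127
Signed area = Σ/2 = -63.5 (negative ⇒ clockwise traversal).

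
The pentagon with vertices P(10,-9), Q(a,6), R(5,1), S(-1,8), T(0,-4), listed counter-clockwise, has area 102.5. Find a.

The doubled signed area Σ (x_i y_{i+1} − x_{i+1} y_i) is linear in a.
With a=0 it equals 115; the coefficient of a is 10 (from the two edges through Q).
So 10·a + 115 = 2·102.5 = 205 ⇒ a = 9.

9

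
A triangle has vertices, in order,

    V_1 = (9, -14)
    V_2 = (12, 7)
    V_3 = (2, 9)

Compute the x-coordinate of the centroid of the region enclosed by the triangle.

Apply the shoelace (surveyor's) formula. First the cross-terms c_i = x_i·y_{i+1} − x_{i+1}·y_i:
  231, 94, -109  ⇒  2A = 216, A = 108.
Then Σ (x_i + x_{i+1})·c_i = 4968, so x̄ = 4968 / (6·108) = 23/3.

23/3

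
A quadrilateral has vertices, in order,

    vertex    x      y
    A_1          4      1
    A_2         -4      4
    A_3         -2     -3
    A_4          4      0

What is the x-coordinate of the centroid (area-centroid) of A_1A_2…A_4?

Apply the shoelace formula. First the cross-terms c_i = x_i·y_{i+1} − x_{i+1}·y_i:
  20, 20, 12, 4  ⇒  2A = 56, A = 28.
Then Σ (x_i + x_{i+1})·c_i = -64, so x̄ = -64 / (6·28) = -8/21.

-8/21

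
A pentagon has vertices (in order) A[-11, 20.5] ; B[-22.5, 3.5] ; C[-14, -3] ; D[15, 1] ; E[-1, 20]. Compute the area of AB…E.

535.375

Σ = (422.75) + (116.5) + (31) + (301) + (199.5) = 1070.75
Area = |Σ|/2 = 535.375.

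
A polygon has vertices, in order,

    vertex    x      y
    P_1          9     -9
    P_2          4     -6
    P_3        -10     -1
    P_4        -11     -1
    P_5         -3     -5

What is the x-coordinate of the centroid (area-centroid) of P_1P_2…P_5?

-125/123

Apply the shoelace (surveyor's) formula. First the cross-terms c_i = x_i·y_{i+1} − x_{i+1}·y_i:
  -18, -64, -1, 52, 72  ⇒  2A = 41, A = 20.5.
Then Σ (x_i + x_{i+1})·c_i = -125, so x̄ = -125 / (6·20.5) = -125/123.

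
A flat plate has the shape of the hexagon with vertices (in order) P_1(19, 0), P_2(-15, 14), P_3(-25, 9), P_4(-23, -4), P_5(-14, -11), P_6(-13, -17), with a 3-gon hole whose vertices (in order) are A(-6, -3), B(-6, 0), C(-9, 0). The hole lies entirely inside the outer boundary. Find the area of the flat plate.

697

Outer boundary:
Cross-terms: 266, 215, 307, 197, 95, 323  ⇒  Σ = 1403
Area = |Σ|/2 = 701.5.
Hole:
Σ = (-18) + (0) + (27) = 9
Area = |Σ|/2 = 4.5.
Net area = 701.5 − 4.5 = 697.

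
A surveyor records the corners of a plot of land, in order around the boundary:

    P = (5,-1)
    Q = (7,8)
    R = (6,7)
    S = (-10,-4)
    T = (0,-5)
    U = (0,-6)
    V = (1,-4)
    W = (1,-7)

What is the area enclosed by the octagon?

90.5

P→Q: (5)(8) − (7)(-1) = 47
Q→R: (7)(7) − (6)(8) = 1
R→S: (6)(-4) − (-10)(7) = 46
S→T: (-10)(-5) − (0)(-4) = 50
T→U: (0)(-6) − (0)(-5) = 0
U→V: (0)(-4) − (1)(-6) = 6
V→W: (1)(-7) − (1)(-4) = -3
W→P: (1)(-1) − (5)(-7) = 34
Σ = 181
Area = |Σ|/2 = 90.5.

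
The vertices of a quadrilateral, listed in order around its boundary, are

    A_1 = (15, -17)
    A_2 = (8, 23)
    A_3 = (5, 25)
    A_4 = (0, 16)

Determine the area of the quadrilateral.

203

Apply the shoelace (surveyor's) formula: 2A = Σ (x_i·y_{i+1} − x_{i+1}·y_i), indices taken mod 4.
A_1→A_2: (15)(23) − (8)(-17) = 481
A_2→A_3: (8)(25) − (5)(23) = 85
A_3→A_4: (5)(16) − (0)(25) = 80
A_4→A_1: (0)(-17) − (15)(16) = -240
Σ = 406
Area = |Σ|/2 = 203.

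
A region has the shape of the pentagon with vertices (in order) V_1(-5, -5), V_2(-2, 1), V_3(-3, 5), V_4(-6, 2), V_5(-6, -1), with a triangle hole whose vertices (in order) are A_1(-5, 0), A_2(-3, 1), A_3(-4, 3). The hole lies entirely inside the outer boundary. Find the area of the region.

20

Outer boundary:
Apply the shoelace formula: 2A = Σ (x_i·y_{i+1} − x_{i+1}·y_i), indices taken mod 5.
Σ = (-15) + (-7) + (24) + (18) + (25) = 45
Area = |Σ|/2 = 22.5.
Hole:
Apply the shoelace (surveyor's) formula: 2A = Σ (x_i·y_{i+1} − x_{i+1}·y_i), indices taken mod 3.
Cross-terms: -5, -5, 15  ⇒  Σ = 5
Area = |Σ|/2 = 2.5.
Net area = 22.5 − 2.5 = 20.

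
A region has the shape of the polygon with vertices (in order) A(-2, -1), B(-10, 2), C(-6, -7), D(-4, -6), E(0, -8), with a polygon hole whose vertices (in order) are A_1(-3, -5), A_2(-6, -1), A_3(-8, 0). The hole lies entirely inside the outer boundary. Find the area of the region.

Outer boundary:
A→B: (-2)(2) − (-10)(-1) = -14
B→C: (-10)(-7) − (-6)(2) = 82
C→D: (-6)(-6) − (-4)(-7) = 8
D→E: (-4)(-8) − (0)(-6) = 32
E→A: (0)(-1) − (-2)(-8) = -16
Σ = 92
Area = |Σ|/2 = 46.
Hole:
Cross-terms: -27, -8, 40  ⇒  Σ = 5
Area = |Σ|/2 = 2.5.
Net area = 46 − 2.5 = 43.5.

43.5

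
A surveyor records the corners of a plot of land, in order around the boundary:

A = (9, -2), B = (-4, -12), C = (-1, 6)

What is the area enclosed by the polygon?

Σ = (-116) + (-36) + (-52) = -204
Area = |Σ|/2 = 102.

102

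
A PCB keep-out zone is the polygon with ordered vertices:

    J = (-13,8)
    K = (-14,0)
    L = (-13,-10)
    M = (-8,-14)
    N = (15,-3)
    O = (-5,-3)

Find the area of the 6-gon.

Apply Gauss's area formula: 2A = Σ (x_i·y_{i+1} − x_{i+1}·y_i), indices taken mod 6.
Cross-terms: 112, 140, 102, 234, -60, -79  ⇒  Σ = 449
Area = |Σ|/2 = 224.5.

224.5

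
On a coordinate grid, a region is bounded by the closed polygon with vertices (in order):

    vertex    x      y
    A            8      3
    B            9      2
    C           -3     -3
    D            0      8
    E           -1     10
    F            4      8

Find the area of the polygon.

Σ = (-11) + (-21) + (-24) + (8) + (-48) + (-52) = -148
Area = |Σ|/2 = 74.

74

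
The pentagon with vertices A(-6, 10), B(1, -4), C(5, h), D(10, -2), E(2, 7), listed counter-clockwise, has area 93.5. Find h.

-3

The doubled signed area Σ (x_i y_{i+1} − x_{i+1} y_i) is linear in h.
With h=0 it equals 160; the coefficient of h is -9 (from the two edges through C).
So -9·h + 160 = 2·93.5 = 187 ⇒ h = -3.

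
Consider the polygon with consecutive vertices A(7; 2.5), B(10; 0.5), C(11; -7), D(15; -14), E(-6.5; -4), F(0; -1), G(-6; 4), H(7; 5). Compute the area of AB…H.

Apply the shoelace (surveyor's) formula: 2A = Σ (x_i·y_{i+1} − x_{i+1}·y_i), indices taken mod 8.
Σ = (-21.5) + (-75.5) + (-49) + (-151) + (6.5) + (-6) + (-58) + (-17.5) = -372
Area = |Σ|/2 = 186.

186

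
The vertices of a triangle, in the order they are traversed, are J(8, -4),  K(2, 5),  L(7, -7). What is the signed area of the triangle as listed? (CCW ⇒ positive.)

13.5

Apply the shoelace formula: 2A = Σ (x_i·y_{i+1} − x_{i+1}·y_i), indices taken mod 3.
J→K: (8)(5) − (2)(-4) = 48
K→L: (2)(-7) − (7)(5) = -49
L→J: (7)(-4) − (8)(-7) = 28
Σ = 27
Signed area = Σ/2 = 13.5 (positive ⇒ counter-clockwise traversal).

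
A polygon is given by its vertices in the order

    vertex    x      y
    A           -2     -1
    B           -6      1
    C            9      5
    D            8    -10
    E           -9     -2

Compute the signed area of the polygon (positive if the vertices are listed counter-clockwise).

-139

Apply the shoelace formula: 2A = Σ (x_i·y_{i+1} − x_{i+1}·y_i), indices taken mod 5.
Σ = (-8) + (-39) + (-130) + (-106) + (5) = -278
Signed area = Σ/2 = -139 (negative ⇒ clockwise traversal).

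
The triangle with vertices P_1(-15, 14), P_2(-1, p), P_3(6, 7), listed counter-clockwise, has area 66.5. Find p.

The doubled signed area Σ (x_i y_{i+1} − x_{i+1} y_i) is linear in p.
With p=0 it equals 196; the coefficient of p is -21 (from the two edges through P_2).
So -21·p + 196 = 2·66.5 = 133 ⇒ p = 3.

3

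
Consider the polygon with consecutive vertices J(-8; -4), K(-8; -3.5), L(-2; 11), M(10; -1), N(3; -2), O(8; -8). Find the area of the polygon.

164

Apply the shoelace formula: 2A = Σ (x_i·y_{i+1} − x_{i+1}·y_i), indices taken mod 6.
Cross-terms: -4, -95, -108, -17, -8, -96  ⇒  Σ = -328
Area = |Σ|/2 = 164.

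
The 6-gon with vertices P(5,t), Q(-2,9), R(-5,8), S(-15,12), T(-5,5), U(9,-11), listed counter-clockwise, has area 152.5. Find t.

Write out the shoelace sum; only the two edges meeting at P involve t:
2·Area = [(9·t − 5·(-11)) + (5·9 − (-2)·t)] + 84
       = 11·t + 184 = 305
⇒ t = 11.

11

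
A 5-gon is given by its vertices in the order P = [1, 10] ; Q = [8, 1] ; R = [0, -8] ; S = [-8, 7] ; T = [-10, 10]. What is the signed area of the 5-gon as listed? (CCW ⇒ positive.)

-163.5

Σ = (-79) + (-64) + (-64) + (-10) + (-110) = -327
Signed area = Σ/2 = -163.5 (negative ⇒ clockwise traversal).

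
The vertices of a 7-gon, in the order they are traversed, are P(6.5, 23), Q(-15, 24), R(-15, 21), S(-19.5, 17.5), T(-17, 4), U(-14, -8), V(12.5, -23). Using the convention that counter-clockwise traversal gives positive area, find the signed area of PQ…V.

P→Q: (6.5)(24) − (-15)(23) = 501
Q→R: (-15)(21) − (-15)(24) = 45
R→S: (-15)(17.5) − (-19.5)(21) = 147
S→T: (-19.5)(4) − (-17)(17.5) = 219.5
T→U: (-17)(-8) − (-14)(4) = 192
U→V: (-14)(-23) − (12.5)(-8) = 422
V→P: (12.5)(23) − (6.5)(-23) = 437
Σ = 1963.5
Signed area = Σ/2 = 981.75 (positive ⇒ counter-clockwise traversal).

981.75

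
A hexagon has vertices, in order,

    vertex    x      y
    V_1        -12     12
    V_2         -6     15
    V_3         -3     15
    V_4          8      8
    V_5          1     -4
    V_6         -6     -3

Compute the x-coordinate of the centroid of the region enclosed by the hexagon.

Apply the shoelace (surveyor's) formula. First the cross-terms c_i = x_i·y_{i+1} − x_{i+1}·y_i:
  -108, -45, -144, -40, -27, -108  ⇒  2A = -472, A = -236.
Then Σ (x_i + x_{i+1})·c_i = 3348, so x̄ = 3348 / (6·(-236)) = -279/118.

-279/118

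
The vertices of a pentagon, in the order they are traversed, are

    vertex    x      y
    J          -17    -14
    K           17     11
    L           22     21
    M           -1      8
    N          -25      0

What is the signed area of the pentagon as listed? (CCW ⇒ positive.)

456.5

Cross-terms: 51, 115, 197, 200, 350  ⇒  Σ = 913
Signed area = Σ/2 = 456.5 (positive ⇒ counter-clockwise traversal).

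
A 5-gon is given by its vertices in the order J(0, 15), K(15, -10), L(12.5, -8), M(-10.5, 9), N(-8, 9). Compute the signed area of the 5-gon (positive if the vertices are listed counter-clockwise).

Apply the shoelace formula: 2A = Σ (x_i·y_{i+1} − x_{i+1}·y_i), indices taken mod 5.
Cross-terms: -225, 5, 28.5, -22.5, -120  ⇒  Σ = -334
Signed area = Σ/2 = -167 (negative ⇒ clockwise traversal).

-167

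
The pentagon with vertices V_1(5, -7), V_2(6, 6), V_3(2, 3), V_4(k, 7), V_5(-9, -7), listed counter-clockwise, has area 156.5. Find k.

-6

Write out the shoelace sum; only the two edges meeting at V_4 involve k:
2·Area = [(2·7 − k·3) + (k·(-7) − (-9)·7)] + 176
       = -10·k + 253 = 313
⇒ k = -6.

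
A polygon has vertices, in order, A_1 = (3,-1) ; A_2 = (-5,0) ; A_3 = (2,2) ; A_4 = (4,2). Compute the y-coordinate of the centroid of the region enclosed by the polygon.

Apply the shoelace formula. First the cross-terms c_i = x_i·y_{i+1} − x_{i+1}·y_i:
  -5, -10, -4, -10  ⇒  2A = -29, A = -14.5.
Then Σ (y_i + y_{i+1})·c_i = -41, so ȳ = -41 / (6·(-14.5)) = 41/87.

41/87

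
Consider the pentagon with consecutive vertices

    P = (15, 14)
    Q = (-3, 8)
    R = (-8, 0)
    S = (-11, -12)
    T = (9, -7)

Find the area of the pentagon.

369

P→Q: (15)(8) − (-3)(14) = 162
Q→R: (-3)(0) − (-8)(8) = 64
R→S: (-8)(-12) − (-11)(0) = 96
S→T: (-11)(-7) − (9)(-12) = 185
T→P: (9)(14) − (15)(-7) = 231
Σ = 738
Area = |Σ|/2 = 369.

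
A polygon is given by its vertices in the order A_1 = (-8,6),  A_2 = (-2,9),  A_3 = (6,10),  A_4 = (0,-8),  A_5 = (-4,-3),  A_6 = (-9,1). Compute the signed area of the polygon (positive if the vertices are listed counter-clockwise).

A_1→A_2: (-8)(9) − (-2)(6) = -60
A_2→A_3: (-2)(10) − (6)(9) = -74
A_3→A_4: (6)(-8) − (0)(10) = -48
A_4→A_5: (0)(-3) − (-4)(-8) = -32
A_5→A_6: (-4)(1) − (-9)(-3) = -31
A_6→A_1: (-9)(6) − (-8)(1) = -46
Σ = -291
Signed area = Σ/2 = -145.5 (negative ⇒ clockwise traversal).

-145.5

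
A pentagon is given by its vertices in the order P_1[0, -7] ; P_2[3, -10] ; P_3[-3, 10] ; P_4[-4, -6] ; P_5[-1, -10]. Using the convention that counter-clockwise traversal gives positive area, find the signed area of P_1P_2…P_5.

Apply the shoelace formula: 2A = Σ (x_i·y_{i+1} − x_{i+1}·y_i), indices taken mod 5.
Σ = (21) + (0) + (58) + (34) + (7) = 120
Signed area = Σ/2 = 60 (positive ⇒ counter-clockwise traversal).

60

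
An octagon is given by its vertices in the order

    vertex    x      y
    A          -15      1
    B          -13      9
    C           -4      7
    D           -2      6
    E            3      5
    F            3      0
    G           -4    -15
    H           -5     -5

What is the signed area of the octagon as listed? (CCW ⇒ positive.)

Cross-terms: -122, -55, -10, -28, -15, -45, -55, -80  ⇒  Σ = -410
Signed area = Σ/2 = -205 (negative ⇒ clockwise traversal).

-205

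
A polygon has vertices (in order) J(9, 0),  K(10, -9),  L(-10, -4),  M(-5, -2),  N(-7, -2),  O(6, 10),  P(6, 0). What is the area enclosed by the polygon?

166.5

J→K: (9)(-9) − (10)(0) = -81
K→L: (10)(-4) − (-10)(-9) = -130
L→M: (-10)(-2) − (-5)(-4) = 0
M→N: (-5)(-2) − (-7)(-2) = -4
N→O: (-7)(10) − (6)(-2) = -58
O→P: (6)(0) − (6)(10) = -60
P→J: (6)(0) − (9)(0) = 0
Σ = -333
Area = |Σ|/2 = 166.5.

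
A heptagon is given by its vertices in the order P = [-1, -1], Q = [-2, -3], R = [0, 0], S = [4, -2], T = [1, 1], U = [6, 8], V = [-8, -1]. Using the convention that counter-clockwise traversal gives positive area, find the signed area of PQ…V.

37

Apply the shoelace (surveyor's) formula: 2A = Σ (x_i·y_{i+1} − x_{i+1}·y_i), indices taken mod 7.
Cross-terms: 1, 0, 0, 6, 2, 58, 7  ⇒  Σ = 74
Signed area = Σ/2 = 37 (positive ⇒ counter-clockwise traversal).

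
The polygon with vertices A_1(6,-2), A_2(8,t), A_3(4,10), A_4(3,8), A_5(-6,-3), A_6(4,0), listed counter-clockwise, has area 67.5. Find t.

Write out the shoelace sum; only the two edges meeting at A_2 involve t:
2·Area = [(6·t − 8·(-2)) + (8·10 − 4·t)] + 45
       = 2·t + 141 = 135
⇒ t = -3.

-3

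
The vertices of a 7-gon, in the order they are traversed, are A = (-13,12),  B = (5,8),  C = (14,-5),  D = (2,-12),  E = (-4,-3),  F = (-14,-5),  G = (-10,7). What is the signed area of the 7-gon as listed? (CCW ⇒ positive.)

-356

Apply the shoelace formula: 2A = Σ (x_i·y_{i+1} − x_{i+1}·y_i), indices taken mod 7.
Σ = (-164) + (-137) + (-158) + (-54) + (-22) + (-148) + (-29) = -712
Signed area = Σ/2 = -356 (negative ⇒ clockwise traversal).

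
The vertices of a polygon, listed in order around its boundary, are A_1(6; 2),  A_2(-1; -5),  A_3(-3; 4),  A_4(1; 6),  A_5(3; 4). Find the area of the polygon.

A_1→A_2: (6)(-5) − (-1)(2) = -28
A_2→A_3: (-1)(4) − (-3)(-5) = -19
A_3→A_4: (-3)(6) − (1)(4) = -22
A_4→A_5: (1)(4) − (3)(6) = -14
A_5→A_1: (3)(2) − (6)(4) = -18
Σ = -101
Area = |Σ|/2 = 50.5.

50.5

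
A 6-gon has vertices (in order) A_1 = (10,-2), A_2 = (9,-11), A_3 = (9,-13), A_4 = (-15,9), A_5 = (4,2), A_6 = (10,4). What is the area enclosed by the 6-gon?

Apply the shoelace formula: 2A = Σ (x_i·y_{i+1} − x_{i+1}·y_i), indices taken mod 6.
Σ = (-92) + (-18) + (-114) + (-66) + (-4) + (-60) = -354
Area = |Σ|/2 = 177.

177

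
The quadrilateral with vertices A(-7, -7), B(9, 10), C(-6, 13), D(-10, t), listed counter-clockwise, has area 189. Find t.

8

The doubled signed area Σ (x_i y_{i+1} − x_{i+1} y_i) is linear in t.
With t=0 it equals 370; the coefficient of t is 1 (from the two edges through D).
So 1·t + 370 = 2·189 = 378 ⇒ t = 8.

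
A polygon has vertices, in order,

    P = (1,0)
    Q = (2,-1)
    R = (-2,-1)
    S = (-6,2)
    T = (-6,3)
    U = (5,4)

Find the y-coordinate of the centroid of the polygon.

5/3

Apply the shoelace formula. First the cross-terms c_i = x_i·y_{i+1} − x_{i+1}·y_i:
  -1, -4, -10, -6, -39, -4  ⇒  2A = -64, A = -32.
Then Σ (y_i + y_{i+1})·c_i = -320, so ȳ = -320 / (6·(-32)) = 5/3.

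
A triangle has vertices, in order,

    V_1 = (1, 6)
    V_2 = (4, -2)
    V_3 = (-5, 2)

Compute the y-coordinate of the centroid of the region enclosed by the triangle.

2

Apply the shoelace formula. First the cross-terms c_i = x_i·y_{i+1} − x_{i+1}·y_i:
  -26, -2, -32  ⇒  2A = -60, A = -30.
Then Σ (y_i + y_{i+1})·c_i = -360, so ȳ = -360 / (6·(-30)) = 2.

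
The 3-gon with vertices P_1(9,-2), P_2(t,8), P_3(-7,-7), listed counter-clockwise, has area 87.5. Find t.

6

Write out the shoelace sum; only the two edges meeting at P_2 involve t:
2·Area = [(9·8 − t·(-2)) + (t·(-7) − (-7)·8)] + 77
       = -5·t + 205 = 175
⇒ t = 6.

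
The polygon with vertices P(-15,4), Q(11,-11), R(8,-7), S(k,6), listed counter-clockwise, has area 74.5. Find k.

Write out the shoelace sum; only the two edges meeting at S involve k:
2·Area = [(8·6 − k·(-7)) + (k·4 − (-15)·6)] + 132
       = 11·k + 270 = 149
⇒ k = -11.

-11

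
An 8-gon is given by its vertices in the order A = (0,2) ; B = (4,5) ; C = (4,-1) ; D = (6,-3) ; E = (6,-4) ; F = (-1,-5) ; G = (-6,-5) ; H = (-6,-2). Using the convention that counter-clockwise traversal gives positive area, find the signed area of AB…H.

Apply Gauss's area formula: 2A = Σ (x_i·y_{i+1} − x_{i+1}·y_i), indices taken mod 8.
A→B: (0)(5) − (4)(2) = -8
B→C: (4)(-1) − (4)(5) = -24
C→D: (4)(-3) − (6)(-1) = -6
D→E: (6)(-4) − (6)(-3) = -6
E→F: (6)(-5) − (-1)(-4) = -34
F→G: (-1)(-5) − (-6)(-5) = -25
G→H: (-6)(-2) − (-6)(-5) = -18
H→A: (-6)(2) − (0)(-2) = -12
Σ = -133
Signed area = Σ/2 = -66.5 (negative ⇒ clockwise traversal).

-66.5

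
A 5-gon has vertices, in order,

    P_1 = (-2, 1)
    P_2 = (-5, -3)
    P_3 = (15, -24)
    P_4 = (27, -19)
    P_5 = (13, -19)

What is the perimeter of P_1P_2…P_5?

86

|P_1P_2| = √((-3)² + (-4)²) = √25 = 5
|P_2P_3| = √((20)² + (-21)²) = √841 = 29
|P_3P_4| = √((12)² + (5)²) = √169 = 13
|P_4P_5| = √((-14)² + (0)²) = √196 = 14
|P_5P_1| = √((-15)² + (20)²) = √625 = 25
Perimeter = 5 + 29 + 13 + 14 + 25 = 86.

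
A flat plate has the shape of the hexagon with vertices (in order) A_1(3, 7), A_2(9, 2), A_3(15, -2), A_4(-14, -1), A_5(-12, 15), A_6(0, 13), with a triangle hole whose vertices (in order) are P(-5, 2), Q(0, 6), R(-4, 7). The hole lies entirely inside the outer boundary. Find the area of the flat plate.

272

Outer boundary:
Σ = (-57) + (-48) + (-43) + (-222) + (-156) + (-39) = -565
Area = |Σ|/2 = 282.5.
Hole:
Apply the surveyor's formula: 2A = Σ (x_i·y_{i+1} − x_{i+1}·y_i), indices taken mod 3.
Σ = (-30) + (24) + (27) = 21
Area = |Σ|/2 = 10.5.
Net area = 282.5 − 10.5 = 272.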